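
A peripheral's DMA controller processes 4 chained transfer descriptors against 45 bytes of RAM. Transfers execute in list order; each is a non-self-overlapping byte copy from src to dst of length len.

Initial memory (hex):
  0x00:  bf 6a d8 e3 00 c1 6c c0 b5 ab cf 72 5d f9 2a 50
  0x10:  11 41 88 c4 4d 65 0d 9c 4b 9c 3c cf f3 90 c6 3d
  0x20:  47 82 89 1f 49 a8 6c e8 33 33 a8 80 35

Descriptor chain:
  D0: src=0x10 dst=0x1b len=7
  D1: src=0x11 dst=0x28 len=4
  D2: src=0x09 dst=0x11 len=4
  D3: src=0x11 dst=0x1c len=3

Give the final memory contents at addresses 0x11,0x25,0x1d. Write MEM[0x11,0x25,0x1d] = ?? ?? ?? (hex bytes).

MEM[0x11,0x25,0x1d] = ab a8 cf

[0] 0x10->0x1b len=7 : 11 41 88 c4 4d 65 0d
[1] 0x11->0x28 len=4 : 41 88 c4 4d
[2] 0x09->0x11 len=4 : ab cf 72 5d
[3] 0x11->0x1c len=3 : ab cf 72
query mem[0x11]=0xab, mem[0x25]=0xa8, mem[0x1d]=0xcf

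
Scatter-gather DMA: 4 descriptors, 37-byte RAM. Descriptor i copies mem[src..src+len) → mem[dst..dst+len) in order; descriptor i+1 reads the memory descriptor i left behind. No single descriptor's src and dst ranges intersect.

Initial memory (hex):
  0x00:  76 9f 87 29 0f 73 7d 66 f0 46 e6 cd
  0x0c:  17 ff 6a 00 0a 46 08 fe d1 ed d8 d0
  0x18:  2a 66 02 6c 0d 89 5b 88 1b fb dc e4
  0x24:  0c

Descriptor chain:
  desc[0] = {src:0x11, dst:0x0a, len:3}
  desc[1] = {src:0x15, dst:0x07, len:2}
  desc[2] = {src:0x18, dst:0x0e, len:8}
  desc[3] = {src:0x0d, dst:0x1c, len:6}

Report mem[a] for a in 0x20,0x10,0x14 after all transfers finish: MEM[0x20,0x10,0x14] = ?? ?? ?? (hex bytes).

MEM[0x20,0x10,0x14] = 6c 02 5b

  after D0: wrote 3B at 0x0a = 4608fe
  after D1: wrote 2B at 0x07 = edd8
  after D2: wrote 8B at 0x0e = 2a66026c0d895b88
  after D3: wrote 6B at 0x1c = ff2a66026c0d
query mem[0x20]=0x6c, mem[0x10]=0x02, mem[0x14]=0x5b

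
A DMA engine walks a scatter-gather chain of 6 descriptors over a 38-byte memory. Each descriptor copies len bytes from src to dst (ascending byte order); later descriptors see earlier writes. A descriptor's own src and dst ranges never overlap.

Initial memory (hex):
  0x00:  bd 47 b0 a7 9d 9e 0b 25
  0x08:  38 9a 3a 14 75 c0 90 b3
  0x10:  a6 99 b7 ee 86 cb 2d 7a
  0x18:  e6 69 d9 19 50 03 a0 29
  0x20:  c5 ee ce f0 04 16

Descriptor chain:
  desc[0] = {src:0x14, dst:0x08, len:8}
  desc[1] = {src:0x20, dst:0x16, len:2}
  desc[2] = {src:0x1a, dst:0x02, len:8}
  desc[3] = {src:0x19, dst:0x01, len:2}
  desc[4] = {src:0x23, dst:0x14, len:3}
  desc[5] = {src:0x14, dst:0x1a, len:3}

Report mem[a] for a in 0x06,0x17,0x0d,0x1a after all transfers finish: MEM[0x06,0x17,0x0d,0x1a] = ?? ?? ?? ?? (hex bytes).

MEM[0x06,0x17,0x0d,0x1a] = a0 ee 69 f0

D0: mem[0x08..0x0f] <- [86 cb 2d 7a e6 69 d9 19]
D1: mem[0x16..0x17] <- [c5 ee]
D2: mem[0x02..0x09] <- [d9 19 50 03 a0 29 c5 ee]
D3: mem[0x01..0x02] <- [69 d9]
D4: mem[0x14..0x16] <- [f0 04 16]
D5: mem[0x1a..0x1c] <- [f0 04 16]
query mem[0x06]=0xa0, mem[0x17]=0xee, mem[0x0d]=0x69, mem[0x1a]=0xf0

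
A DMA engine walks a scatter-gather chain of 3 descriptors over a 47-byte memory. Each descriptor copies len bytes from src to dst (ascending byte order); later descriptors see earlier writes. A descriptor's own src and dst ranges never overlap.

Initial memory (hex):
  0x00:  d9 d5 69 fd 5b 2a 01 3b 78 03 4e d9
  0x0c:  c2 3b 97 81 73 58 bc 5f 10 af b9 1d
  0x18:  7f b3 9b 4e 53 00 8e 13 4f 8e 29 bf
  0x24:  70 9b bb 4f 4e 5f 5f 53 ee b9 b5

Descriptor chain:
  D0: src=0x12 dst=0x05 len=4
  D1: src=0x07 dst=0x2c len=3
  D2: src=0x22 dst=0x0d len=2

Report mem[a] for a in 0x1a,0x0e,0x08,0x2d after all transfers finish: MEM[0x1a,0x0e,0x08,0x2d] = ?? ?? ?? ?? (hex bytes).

MEM[0x1a,0x0e,0x08,0x2d] = 9b bf af af

#0 dst[0x05+4] := {0xbc,0x5f,0x10,0xaf}
#1 dst[0x2c+3] := {0x10,0xaf,0x03}
#2 dst[0x0d+2] := {0x29,0xbf}
query mem[0x1a]=0x9b, mem[0x0e]=0xbf, mem[0x08]=0xaf, mem[0x2d]=0xaf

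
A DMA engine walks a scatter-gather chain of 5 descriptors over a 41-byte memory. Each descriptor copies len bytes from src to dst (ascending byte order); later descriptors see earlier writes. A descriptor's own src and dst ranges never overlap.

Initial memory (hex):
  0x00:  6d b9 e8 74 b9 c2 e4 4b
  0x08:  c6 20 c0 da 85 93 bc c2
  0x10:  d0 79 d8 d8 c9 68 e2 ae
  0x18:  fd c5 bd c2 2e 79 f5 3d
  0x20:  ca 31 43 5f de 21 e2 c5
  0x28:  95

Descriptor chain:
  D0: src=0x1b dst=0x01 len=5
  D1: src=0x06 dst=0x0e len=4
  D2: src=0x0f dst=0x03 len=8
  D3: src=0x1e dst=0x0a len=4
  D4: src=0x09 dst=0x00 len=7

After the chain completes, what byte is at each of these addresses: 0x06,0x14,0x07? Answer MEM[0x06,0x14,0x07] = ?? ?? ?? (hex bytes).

MEM[0x06,0x14,0x07] = 4b c9 d8

  after D0: wrote 5B at 0x01 = c22e79f53d
  after D1: wrote 4B at 0x0e = e44bc620
  after D2: wrote 8B at 0x03 = 4bc620d8d8c968e2
  after D3: wrote 4B at 0x0a = f53dca31
  after D4: wrote 7B at 0x00 = 68f53dca31e44b
query mem[0x06]=0x4b, mem[0x14]=0xc9, mem[0x07]=0xd8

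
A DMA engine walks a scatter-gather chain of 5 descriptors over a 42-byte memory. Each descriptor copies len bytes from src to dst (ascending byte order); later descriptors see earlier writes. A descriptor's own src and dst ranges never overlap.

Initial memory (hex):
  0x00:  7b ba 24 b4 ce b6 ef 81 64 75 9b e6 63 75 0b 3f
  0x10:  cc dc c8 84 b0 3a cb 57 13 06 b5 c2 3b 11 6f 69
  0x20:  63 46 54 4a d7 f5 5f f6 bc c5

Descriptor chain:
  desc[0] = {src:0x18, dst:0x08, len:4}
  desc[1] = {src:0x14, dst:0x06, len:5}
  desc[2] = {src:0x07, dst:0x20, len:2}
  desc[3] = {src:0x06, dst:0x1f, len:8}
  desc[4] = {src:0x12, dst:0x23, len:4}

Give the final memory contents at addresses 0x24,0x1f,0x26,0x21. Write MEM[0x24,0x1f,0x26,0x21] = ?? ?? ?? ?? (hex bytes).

  after D0: wrote 4B at 0x08 = 1306b5c2
  after D1: wrote 5B at 0x06 = b03acb5713
  after D2: wrote 2B at 0x20 = 3acb
  after D3: wrote 8B at 0x1f = b03acb5713c26375
  after D4: wrote 4B at 0x23 = c884b03a
query mem[0x24]=0x84, mem[0x1f]=0xb0, mem[0x26]=0x3a, mem[0x21]=0xcb

MEM[0x24,0x1f,0x26,0x21] = 84 b0 3a cb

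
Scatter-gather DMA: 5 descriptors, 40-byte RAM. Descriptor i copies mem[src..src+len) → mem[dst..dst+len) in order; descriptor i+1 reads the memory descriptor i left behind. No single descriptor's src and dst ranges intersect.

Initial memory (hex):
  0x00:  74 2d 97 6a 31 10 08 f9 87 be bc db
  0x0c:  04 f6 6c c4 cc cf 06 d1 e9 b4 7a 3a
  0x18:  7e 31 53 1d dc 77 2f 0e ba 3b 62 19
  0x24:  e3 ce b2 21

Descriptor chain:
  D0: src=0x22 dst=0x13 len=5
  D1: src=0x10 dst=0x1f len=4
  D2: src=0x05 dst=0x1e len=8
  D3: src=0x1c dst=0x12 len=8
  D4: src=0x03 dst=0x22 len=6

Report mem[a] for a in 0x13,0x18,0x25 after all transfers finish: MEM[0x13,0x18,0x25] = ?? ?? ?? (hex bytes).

MEM[0x13,0x18,0x25] = 77 be 08

[0] 0x22->0x13 len=5 : 62 19 e3 ce b2
[1] 0x10->0x1f len=4 : cc cf 06 62
[2] 0x05->0x1e len=8 : 10 08 f9 87 be bc db 04
[3] 0x1c->0x12 len=8 : dc 77 10 08 f9 87 be bc
[4] 0x03->0x22 len=6 : 6a 31 10 08 f9 87
query mem[0x13]=0x77, mem[0x18]=0xbe, mem[0x25]=0x08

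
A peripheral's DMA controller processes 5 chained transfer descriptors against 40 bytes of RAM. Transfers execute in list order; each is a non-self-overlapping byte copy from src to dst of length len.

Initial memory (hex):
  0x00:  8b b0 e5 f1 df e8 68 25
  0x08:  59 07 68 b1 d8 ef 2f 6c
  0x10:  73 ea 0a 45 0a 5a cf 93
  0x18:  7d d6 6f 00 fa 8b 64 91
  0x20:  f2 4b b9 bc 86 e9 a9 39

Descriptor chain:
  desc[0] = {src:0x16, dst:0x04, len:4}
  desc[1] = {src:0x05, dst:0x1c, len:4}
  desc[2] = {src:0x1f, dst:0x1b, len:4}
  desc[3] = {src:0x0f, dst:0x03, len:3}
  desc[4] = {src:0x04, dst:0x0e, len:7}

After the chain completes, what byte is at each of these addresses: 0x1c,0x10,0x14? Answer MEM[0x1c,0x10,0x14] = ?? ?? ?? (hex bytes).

  after D0: wrote 4B at 0x04 = cf937dd6
  after D1: wrote 4B at 0x1c = 937dd659
  after D2: wrote 4B at 0x1b = 59f24bb9
  after D3: wrote 3B at 0x03 = 6c73ea
  after D4: wrote 7B at 0x0e = 73ea7dd6590768
query mem[0x1c]=0xf2, mem[0x10]=0x7d, mem[0x14]=0x68

MEM[0x1c,0x10,0x14] = f2 7d 68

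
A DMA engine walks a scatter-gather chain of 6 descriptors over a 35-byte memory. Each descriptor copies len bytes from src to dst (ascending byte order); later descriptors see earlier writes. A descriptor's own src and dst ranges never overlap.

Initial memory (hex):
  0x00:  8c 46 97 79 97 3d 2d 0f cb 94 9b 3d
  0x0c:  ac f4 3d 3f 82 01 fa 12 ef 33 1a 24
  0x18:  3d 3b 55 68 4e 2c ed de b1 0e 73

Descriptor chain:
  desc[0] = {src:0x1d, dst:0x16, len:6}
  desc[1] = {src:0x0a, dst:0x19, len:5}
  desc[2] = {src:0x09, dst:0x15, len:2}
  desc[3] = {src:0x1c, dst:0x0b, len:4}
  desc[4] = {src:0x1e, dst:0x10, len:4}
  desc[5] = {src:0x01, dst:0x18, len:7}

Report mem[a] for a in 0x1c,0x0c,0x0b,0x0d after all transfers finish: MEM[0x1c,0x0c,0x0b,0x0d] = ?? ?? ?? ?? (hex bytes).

MEM[0x1c,0x0c,0x0b,0x0d] = 3d 3d f4 ed

  after D0: wrote 6B at 0x16 = 2ceddeb10e73
  after D1: wrote 5B at 0x19 = 9b3dacf43d
  after D2: wrote 2B at 0x15 = 949b
  after D3: wrote 4B at 0x0b = f43dedde
  after D4: wrote 4B at 0x10 = eddeb10e
  after D5: wrote 7B at 0x18 = 469779973d2d0f
query mem[0x1c]=0x3d, mem[0x0c]=0x3d, mem[0x0b]=0xf4, mem[0x0d]=0xed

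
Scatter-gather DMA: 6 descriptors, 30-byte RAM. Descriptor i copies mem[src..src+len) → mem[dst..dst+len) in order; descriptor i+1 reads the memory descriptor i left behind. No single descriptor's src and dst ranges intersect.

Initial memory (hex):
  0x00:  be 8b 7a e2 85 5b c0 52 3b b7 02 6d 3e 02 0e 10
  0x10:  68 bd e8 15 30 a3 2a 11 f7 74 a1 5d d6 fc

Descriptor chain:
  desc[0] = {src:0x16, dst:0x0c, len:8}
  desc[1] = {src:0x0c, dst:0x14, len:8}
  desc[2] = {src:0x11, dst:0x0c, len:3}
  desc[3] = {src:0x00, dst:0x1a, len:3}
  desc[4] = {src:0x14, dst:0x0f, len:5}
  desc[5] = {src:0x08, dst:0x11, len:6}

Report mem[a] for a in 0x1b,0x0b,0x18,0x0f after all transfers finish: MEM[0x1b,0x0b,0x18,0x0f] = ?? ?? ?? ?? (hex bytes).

[0] 0x16->0x0c len=8 : 2a 11 f7 74 a1 5d d6 fc
[1] 0x0c->0x14 len=8 : 2a 11 f7 74 a1 5d d6 fc
[2] 0x11->0x0c len=3 : 5d d6 fc
[3] 0x00->0x1a len=3 : be 8b 7a
[4] 0x14->0x0f len=5 : 2a 11 f7 74 a1
[5] 0x08->0x11 len=6 : 3b b7 02 6d 5d d6
query mem[0x1b]=0x8b, mem[0x0b]=0x6d, mem[0x18]=0xa1, mem[0x0f]=0x2a

MEM[0x1b,0x0b,0x18,0x0f] = 8b 6d a1 2a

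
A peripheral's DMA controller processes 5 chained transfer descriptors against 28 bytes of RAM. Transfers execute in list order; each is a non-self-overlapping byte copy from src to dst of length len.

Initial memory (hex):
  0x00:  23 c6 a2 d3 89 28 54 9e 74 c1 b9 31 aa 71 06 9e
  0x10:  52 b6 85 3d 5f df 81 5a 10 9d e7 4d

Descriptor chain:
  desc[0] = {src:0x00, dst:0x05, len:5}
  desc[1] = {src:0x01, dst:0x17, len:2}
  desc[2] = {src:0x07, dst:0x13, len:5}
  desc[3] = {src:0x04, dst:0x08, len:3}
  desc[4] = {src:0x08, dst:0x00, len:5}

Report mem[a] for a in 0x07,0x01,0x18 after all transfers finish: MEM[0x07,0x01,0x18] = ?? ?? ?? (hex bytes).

[0] 0x00->0x05 len=5 : 23 c6 a2 d3 89
[1] 0x01->0x17 len=2 : c6 a2
[2] 0x07->0x13 len=5 : a2 d3 89 b9 31
[3] 0x04->0x08 len=3 : 89 23 c6
[4] 0x08->0x00 len=5 : 89 23 c6 31 aa
query mem[0x07]=0xa2, mem[0x01]=0x23, mem[0x18]=0xa2

MEM[0x07,0x01,0x18] = a2 23 a2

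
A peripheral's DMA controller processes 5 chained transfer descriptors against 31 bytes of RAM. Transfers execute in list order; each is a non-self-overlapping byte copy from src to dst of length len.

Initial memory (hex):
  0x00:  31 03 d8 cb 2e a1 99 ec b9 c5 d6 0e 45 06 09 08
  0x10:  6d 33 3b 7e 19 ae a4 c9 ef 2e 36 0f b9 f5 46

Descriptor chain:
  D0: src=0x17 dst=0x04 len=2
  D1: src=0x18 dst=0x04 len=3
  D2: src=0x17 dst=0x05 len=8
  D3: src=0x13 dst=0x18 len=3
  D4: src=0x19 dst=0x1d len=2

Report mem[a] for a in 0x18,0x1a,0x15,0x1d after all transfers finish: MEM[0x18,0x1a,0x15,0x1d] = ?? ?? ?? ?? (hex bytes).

[0] 0x17->0x04 len=2 : c9 ef
[1] 0x18->0x04 len=3 : ef 2e 36
[2] 0x17->0x05 len=8 : c9 ef 2e 36 0f b9 f5 46
[3] 0x13->0x18 len=3 : 7e 19 ae
[4] 0x19->0x1d len=2 : 19 ae
query mem[0x18]=0x7e, mem[0x1a]=0xae, mem[0x15]=0xae, mem[0x1d]=0x19

MEM[0x18,0x1a,0x15,0x1d] = 7e ae ae 19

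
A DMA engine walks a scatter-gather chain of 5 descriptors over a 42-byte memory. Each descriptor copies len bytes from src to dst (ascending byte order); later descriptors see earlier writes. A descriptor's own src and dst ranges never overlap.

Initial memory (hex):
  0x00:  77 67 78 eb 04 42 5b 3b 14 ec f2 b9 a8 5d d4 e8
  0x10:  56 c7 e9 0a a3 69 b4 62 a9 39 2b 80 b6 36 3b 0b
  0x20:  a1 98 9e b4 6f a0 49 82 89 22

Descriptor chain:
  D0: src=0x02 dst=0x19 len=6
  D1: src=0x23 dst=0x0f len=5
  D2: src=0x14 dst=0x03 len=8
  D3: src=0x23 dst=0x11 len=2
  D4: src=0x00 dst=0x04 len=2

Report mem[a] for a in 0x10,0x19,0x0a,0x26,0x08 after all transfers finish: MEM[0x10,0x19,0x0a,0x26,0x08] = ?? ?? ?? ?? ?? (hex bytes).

[0] 0x02->0x19 len=6 : 78 eb 04 42 5b 3b
[1] 0x23->0x0f len=5 : b4 6f a0 49 82
[2] 0x14->0x03 len=8 : a3 69 b4 62 a9 78 eb 04
[3] 0x23->0x11 len=2 : b4 6f
[4] 0x00->0x04 len=2 : 77 67
query mem[0x10]=0x6f, mem[0x19]=0x78, mem[0x0a]=0x04, mem[0x26]=0x49, mem[0x08]=0x78

MEM[0x10,0x19,0x0a,0x26,0x08] = 6f 78 04 49 78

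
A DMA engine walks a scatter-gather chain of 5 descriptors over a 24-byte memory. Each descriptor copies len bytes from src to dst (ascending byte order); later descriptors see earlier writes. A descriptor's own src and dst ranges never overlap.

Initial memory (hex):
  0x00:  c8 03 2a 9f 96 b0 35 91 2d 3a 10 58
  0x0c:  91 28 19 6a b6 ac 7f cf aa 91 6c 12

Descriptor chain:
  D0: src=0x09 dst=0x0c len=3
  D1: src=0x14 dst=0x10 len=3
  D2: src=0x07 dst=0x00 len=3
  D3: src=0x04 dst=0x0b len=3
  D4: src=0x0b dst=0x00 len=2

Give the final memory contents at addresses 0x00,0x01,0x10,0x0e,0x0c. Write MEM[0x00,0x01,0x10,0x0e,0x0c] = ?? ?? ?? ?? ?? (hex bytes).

MEM[0x00,0x01,0x10,0x0e,0x0c] = 96 b0 aa 58 b0

#0 dst[0x0c+3] := {0x3a,0x10,0x58}
#1 dst[0x10+3] := {0xaa,0x91,0x6c}
#2 dst[0x00+3] := {0x91,0x2d,0x3a}
#3 dst[0x0b+3] := {0x96,0xb0,0x35}
#4 dst[0x00+2] := {0x96,0xb0}
query mem[0x00]=0x96, mem[0x01]=0xb0, mem[0x10]=0xaa, mem[0x0e]=0x58, mem[0x0c]=0xb0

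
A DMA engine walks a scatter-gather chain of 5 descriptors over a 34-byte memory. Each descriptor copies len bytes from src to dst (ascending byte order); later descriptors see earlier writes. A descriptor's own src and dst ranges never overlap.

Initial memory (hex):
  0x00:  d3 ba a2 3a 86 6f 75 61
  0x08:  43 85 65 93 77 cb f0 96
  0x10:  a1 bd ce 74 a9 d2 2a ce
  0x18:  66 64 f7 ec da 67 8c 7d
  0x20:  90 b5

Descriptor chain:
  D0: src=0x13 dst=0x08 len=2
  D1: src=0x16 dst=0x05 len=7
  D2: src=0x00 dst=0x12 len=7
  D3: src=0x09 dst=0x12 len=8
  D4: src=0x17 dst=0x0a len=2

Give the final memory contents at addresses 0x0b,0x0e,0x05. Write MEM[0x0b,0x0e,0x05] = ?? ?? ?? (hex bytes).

MEM[0x0b,0x0e,0x05] = 96 f0 2a

  after D0: wrote 2B at 0x08 = 74a9
  after D1: wrote 7B at 0x05 = 2ace6664f7ecda
  after D2: wrote 7B at 0x12 = d3baa23a862ace
  after D3: wrote 8B at 0x12 = f7ecda77cbf096a1
  after D4: wrote 2B at 0x0a = f096
query mem[0x0b]=0x96, mem[0x0e]=0xf0, mem[0x05]=0x2a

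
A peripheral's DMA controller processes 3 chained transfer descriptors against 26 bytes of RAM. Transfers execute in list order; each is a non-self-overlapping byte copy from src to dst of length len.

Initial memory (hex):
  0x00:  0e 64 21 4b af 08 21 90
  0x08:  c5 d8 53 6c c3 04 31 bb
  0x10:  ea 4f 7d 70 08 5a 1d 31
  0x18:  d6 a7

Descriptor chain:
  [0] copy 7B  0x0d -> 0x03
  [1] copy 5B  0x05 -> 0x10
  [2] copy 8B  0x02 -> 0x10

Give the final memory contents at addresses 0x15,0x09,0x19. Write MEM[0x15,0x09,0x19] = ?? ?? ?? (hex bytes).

MEM[0x15,0x09,0x19] = 4f 70 a7

#0 dst[0x03+7] := {0x04,0x31,0xbb,0xea,0x4f,0x7d,0x70}
#1 dst[0x10+5] := {0xbb,0xea,0x4f,0x7d,0x70}
#2 dst[0x10+8] := {0x21,0x04,0x31,0xbb,0xea,0x4f,0x7d,0x70}
query mem[0x15]=0x4f, mem[0x09]=0x70, mem[0x19]=0xa7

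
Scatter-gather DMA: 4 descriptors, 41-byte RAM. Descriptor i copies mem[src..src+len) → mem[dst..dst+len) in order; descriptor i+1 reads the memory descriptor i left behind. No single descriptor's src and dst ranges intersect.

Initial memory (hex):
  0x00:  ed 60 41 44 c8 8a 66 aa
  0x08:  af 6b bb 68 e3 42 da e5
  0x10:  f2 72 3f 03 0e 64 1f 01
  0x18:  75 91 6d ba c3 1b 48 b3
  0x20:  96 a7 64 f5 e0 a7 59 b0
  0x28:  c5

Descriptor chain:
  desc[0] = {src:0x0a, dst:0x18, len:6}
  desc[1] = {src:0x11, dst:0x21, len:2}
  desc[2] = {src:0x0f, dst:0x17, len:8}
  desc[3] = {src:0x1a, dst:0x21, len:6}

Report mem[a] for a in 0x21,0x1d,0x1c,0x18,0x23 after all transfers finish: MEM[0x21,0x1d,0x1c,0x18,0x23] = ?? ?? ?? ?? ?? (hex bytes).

MEM[0x21,0x1d,0x1c,0x18,0x23] = 3f 64 0e f2 0e

[0] 0x0a->0x18 len=6 : bb 68 e3 42 da e5
[1] 0x11->0x21 len=2 : 72 3f
[2] 0x0f->0x17 len=8 : e5 f2 72 3f 03 0e 64 1f
[3] 0x1a->0x21 len=6 : 3f 03 0e 64 1f b3
query mem[0x21]=0x3f, mem[0x1d]=0x64, mem[0x1c]=0x0e, mem[0x18]=0xf2, mem[0x23]=0x0e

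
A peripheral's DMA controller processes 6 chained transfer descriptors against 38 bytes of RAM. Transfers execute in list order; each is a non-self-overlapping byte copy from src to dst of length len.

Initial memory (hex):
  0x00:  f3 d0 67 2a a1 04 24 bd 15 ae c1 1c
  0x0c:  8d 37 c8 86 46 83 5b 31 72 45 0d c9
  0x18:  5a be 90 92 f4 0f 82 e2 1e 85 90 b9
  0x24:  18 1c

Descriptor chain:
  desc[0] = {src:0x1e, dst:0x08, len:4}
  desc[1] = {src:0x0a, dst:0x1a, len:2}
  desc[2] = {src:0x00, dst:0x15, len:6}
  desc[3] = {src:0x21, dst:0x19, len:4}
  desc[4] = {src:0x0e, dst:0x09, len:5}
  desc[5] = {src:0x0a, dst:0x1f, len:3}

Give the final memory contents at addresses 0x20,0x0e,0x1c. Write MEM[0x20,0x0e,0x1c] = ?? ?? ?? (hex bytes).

D0: mem[0x08..0x0b] <- [82 e2 1e 85]
D1: mem[0x1a..0x1b] <- [1e 85]
D2: mem[0x15..0x1a] <- [f3 d0 67 2a a1 04]
D3: mem[0x19..0x1c] <- [85 90 b9 18]
D4: mem[0x09..0x0d] <- [c8 86 46 83 5b]
D5: mem[0x1f..0x21] <- [86 46 83]
query mem[0x20]=0x46, mem[0x0e]=0xc8, mem[0x1c]=0x18

MEM[0x20,0x0e,0x1c] = 46 c8 18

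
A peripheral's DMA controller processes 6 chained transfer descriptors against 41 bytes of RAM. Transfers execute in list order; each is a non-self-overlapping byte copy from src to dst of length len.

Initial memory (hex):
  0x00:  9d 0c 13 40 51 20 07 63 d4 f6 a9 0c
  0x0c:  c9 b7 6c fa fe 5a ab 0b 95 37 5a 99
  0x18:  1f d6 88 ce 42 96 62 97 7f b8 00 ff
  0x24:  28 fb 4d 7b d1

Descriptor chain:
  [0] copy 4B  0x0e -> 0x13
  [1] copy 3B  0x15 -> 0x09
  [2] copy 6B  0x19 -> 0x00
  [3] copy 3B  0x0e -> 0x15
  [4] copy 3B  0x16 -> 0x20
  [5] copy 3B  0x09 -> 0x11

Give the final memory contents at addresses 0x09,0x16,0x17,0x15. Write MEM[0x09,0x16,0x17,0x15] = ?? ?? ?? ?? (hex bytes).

[0] 0x0e->0x13 len=4 : 6c fa fe 5a
[1] 0x15->0x09 len=3 : fe 5a 99
[2] 0x19->0x00 len=6 : d6 88 ce 42 96 62
[3] 0x0e->0x15 len=3 : 6c fa fe
[4] 0x16->0x20 len=3 : fa fe 1f
[5] 0x09->0x11 len=3 : fe 5a 99
query mem[0x09]=0xfe, mem[0x16]=0xfa, mem[0x17]=0xfe, mem[0x15]=0x6c

MEM[0x09,0x16,0x17,0x15] = fe fa fe 6c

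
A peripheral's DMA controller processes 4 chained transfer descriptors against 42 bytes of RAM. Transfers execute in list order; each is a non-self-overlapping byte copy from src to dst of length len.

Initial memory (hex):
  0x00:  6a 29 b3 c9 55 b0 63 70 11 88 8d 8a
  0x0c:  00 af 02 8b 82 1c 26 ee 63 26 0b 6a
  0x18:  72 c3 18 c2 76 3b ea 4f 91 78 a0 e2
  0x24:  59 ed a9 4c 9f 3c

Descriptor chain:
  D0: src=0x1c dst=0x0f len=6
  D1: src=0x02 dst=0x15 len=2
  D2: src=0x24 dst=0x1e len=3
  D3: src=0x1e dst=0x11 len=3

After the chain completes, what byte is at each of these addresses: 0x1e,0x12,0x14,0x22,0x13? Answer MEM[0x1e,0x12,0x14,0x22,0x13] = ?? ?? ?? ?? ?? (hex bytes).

#0 dst[0x0f+6] := {0x76,0x3b,0xea,0x4f,0x91,0x78}
#1 dst[0x15+2] := {0xb3,0xc9}
#2 dst[0x1e+3] := {0x59,0xed,0xa9}
#3 dst[0x11+3] := {0x59,0xed,0xa9}
query mem[0x1e]=0x59, mem[0x12]=0xed, mem[0x14]=0x78, mem[0x22]=0xa0, mem[0x13]=0xa9

MEM[0x1e,0x12,0x14,0x22,0x13] = 59 ed 78 a0 a9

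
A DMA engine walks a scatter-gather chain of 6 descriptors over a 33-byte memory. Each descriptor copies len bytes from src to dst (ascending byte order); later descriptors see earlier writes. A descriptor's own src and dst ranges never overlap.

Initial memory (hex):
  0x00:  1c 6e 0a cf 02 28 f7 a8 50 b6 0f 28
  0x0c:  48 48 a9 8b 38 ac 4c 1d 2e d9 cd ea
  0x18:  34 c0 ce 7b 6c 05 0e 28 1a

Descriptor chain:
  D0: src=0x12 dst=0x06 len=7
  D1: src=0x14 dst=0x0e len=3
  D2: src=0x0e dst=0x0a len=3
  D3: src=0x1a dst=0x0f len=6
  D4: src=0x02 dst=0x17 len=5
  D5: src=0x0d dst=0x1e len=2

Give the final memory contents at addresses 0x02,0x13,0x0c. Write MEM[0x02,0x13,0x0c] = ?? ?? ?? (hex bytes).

MEM[0x02,0x13,0x0c] = 0a 0e cd

D0: mem[0x06..0x0c] <- [4c 1d 2e d9 cd ea 34]
D1: mem[0x0e..0x10] <- [2e d9 cd]
D2: mem[0x0a..0x0c] <- [2e d9 cd]
D3: mem[0x0f..0x14] <- [ce 7b 6c 05 0e 28]
D4: mem[0x17..0x1b] <- [0a cf 02 28 4c]
D5: mem[0x1e..0x1f] <- [48 2e]
query mem[0x02]=0x0a, mem[0x13]=0x0e, mem[0x0c]=0xcd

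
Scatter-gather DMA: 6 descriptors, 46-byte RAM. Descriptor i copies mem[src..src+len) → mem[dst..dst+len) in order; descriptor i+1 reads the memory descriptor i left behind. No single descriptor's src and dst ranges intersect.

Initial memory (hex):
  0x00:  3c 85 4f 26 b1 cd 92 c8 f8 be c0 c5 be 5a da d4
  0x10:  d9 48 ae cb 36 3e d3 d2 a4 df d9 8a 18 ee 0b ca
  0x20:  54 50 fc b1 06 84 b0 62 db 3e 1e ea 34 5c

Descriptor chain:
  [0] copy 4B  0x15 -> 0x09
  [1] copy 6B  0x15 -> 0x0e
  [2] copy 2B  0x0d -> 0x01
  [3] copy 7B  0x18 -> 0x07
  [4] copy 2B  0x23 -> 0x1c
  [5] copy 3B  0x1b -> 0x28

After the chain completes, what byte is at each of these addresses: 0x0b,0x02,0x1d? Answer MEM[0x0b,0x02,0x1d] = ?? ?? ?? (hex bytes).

MEM[0x0b,0x02,0x1d] = 18 3e 06

#0 dst[0x09+4] := {0x3e,0xd3,0xd2,0xa4}
#1 dst[0x0e+6] := {0x3e,0xd3,0xd2,0xa4,0xdf,0xd9}
#2 dst[0x01+2] := {0x5a,0x3e}
#3 dst[0x07+7] := {0xa4,0xdf,0xd9,0x8a,0x18,0xee,0x0b}
#4 dst[0x1c+2] := {0xb1,0x06}
#5 dst[0x28+3] := {0x8a,0xb1,0x06}
query mem[0x0b]=0x18, mem[0x02]=0x3e, mem[0x1d]=0x06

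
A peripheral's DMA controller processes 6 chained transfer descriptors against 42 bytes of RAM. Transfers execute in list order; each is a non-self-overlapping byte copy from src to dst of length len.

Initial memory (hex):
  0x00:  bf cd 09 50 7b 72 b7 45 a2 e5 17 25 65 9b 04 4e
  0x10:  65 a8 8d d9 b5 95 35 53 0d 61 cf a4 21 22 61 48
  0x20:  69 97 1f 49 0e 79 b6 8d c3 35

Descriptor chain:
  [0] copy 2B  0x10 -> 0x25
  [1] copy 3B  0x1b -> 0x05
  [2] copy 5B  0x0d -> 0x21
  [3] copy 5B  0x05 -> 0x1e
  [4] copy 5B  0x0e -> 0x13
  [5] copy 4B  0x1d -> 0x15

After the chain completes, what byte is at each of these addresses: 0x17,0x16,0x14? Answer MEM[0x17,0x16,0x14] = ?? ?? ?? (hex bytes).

MEM[0x17,0x16,0x14] = 21 a4 4e

[0] 0x10->0x25 len=2 : 65 a8
[1] 0x1b->0x05 len=3 : a4 21 22
[2] 0x0d->0x21 len=5 : 9b 04 4e 65 a8
[3] 0x05->0x1e len=5 : a4 21 22 a2 e5
[4] 0x0e->0x13 len=5 : 04 4e 65 a8 8d
[5] 0x1d->0x15 len=4 : 22 a4 21 22
query mem[0x17]=0x21, mem[0x16]=0xa4, mem[0x14]=0x4e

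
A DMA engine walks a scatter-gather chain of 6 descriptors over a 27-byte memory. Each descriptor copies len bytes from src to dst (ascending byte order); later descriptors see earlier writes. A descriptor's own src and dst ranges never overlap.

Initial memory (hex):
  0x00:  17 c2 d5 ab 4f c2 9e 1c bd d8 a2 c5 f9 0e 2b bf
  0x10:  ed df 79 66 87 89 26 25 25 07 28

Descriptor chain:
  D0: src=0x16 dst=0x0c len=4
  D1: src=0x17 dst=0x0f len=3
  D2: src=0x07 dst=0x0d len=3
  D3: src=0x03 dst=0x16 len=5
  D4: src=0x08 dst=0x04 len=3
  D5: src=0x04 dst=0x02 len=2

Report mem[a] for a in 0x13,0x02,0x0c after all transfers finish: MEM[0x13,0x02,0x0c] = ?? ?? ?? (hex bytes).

MEM[0x13,0x02,0x0c] = 66 bd 26

[0] 0x16->0x0c len=4 : 26 25 25 07
[1] 0x17->0x0f len=3 : 25 25 07
[2] 0x07->0x0d len=3 : 1c bd d8
[3] 0x03->0x16 len=5 : ab 4f c2 9e 1c
[4] 0x08->0x04 len=3 : bd d8 a2
[5] 0x04->0x02 len=2 : bd d8
query mem[0x13]=0x66, mem[0x02]=0xbd, mem[0x0c]=0x26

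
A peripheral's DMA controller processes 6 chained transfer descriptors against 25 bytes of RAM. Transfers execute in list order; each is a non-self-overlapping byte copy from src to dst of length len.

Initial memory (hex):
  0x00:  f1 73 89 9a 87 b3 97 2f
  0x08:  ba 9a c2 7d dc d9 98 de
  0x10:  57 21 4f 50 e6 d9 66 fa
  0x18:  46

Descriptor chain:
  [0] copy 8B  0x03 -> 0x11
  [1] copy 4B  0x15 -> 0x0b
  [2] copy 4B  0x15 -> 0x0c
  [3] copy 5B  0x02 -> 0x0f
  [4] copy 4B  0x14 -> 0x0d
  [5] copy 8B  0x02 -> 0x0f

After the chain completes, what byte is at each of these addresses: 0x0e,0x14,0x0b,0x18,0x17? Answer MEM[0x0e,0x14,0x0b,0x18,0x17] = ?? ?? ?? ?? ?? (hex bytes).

MEM[0x0e,0x14,0x0b,0x18,0x17] = 2f 2f 2f c2 9a

[0] 0x03->0x11 len=8 : 9a 87 b3 97 2f ba 9a c2
[1] 0x15->0x0b len=4 : 2f ba 9a c2
[2] 0x15->0x0c len=4 : 2f ba 9a c2
[3] 0x02->0x0f len=5 : 89 9a 87 b3 97
[4] 0x14->0x0d len=4 : 97 2f ba 9a
[5] 0x02->0x0f len=8 : 89 9a 87 b3 97 2f ba 9a
query mem[0x0e]=0x2f, mem[0x14]=0x2f, mem[0x0b]=0x2f, mem[0x18]=0xc2, mem[0x17]=0x9a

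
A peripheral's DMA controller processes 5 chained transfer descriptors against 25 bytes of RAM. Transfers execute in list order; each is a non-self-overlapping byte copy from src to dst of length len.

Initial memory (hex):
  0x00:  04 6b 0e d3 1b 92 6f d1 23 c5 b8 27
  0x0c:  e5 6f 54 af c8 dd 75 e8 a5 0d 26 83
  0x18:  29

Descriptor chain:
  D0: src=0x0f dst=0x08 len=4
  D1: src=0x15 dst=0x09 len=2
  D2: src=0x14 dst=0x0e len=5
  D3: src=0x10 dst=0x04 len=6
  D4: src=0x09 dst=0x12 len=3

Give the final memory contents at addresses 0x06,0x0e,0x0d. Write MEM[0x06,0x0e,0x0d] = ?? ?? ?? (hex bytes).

  after D0: wrote 4B at 0x08 = afc8dd75
  after D1: wrote 2B at 0x09 = 0d26
  after D2: wrote 5B at 0x0e = a50d268329
  after D3: wrote 6B at 0x04 = 268329e8a50d
  after D4: wrote 3B at 0x12 = 0d2675
query mem[0x06]=0x29, mem[0x0e]=0xa5, mem[0x0d]=0x6f

MEM[0x06,0x0e,0x0d] = 29 a5 6f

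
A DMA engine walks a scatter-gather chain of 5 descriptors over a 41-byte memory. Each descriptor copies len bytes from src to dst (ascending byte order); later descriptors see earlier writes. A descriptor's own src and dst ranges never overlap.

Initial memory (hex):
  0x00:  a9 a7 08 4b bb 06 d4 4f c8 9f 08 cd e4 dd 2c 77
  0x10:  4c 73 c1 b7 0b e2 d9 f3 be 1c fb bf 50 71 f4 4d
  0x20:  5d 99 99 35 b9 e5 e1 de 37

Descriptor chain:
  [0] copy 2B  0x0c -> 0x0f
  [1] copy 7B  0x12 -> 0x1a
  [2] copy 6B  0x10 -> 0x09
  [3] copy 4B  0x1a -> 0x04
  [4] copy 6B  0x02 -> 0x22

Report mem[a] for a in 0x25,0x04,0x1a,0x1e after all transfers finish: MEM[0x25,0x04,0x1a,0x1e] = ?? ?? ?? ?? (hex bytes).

D0: mem[0x0f..0x10] <- [e4 dd]
D1: mem[0x1a..0x20] <- [c1 b7 0b e2 d9 f3 be]
D2: mem[0x09..0x0e] <- [dd 73 c1 b7 0b e2]
D3: mem[0x04..0x07] <- [c1 b7 0b e2]
D4: mem[0x22..0x27] <- [08 4b c1 b7 0b e2]
query mem[0x25]=0xb7, mem[0x04]=0xc1, mem[0x1a]=0xc1, mem[0x1e]=0xd9

MEM[0x25,0x04,0x1a,0x1e] = b7 c1 c1 d9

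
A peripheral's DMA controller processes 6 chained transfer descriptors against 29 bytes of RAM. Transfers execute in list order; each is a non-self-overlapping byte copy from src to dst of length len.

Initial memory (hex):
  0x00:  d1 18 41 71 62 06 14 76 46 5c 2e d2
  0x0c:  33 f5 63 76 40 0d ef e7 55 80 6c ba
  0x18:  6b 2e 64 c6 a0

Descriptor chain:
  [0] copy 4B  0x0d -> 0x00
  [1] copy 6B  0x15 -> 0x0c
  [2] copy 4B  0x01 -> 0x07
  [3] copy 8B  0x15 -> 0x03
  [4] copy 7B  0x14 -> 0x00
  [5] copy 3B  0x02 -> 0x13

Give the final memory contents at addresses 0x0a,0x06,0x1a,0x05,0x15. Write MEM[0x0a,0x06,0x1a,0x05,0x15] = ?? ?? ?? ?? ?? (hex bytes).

[0] 0x0d->0x00 len=4 : f5 63 76 40
[1] 0x15->0x0c len=6 : 80 6c ba 6b 2e 64
[2] 0x01->0x07 len=4 : 63 76 40 62
[3] 0x15->0x03 len=8 : 80 6c ba 6b 2e 64 c6 a0
[4] 0x14->0x00 len=7 : 55 80 6c ba 6b 2e 64
[5] 0x02->0x13 len=3 : 6c ba 6b
query mem[0x0a]=0xa0, mem[0x06]=0x64, mem[0x1a]=0x64, mem[0x05]=0x2e, mem[0x15]=0x6b

MEM[0x0a,0x06,0x1a,0x05,0x15] = a0 64 64 2e 6b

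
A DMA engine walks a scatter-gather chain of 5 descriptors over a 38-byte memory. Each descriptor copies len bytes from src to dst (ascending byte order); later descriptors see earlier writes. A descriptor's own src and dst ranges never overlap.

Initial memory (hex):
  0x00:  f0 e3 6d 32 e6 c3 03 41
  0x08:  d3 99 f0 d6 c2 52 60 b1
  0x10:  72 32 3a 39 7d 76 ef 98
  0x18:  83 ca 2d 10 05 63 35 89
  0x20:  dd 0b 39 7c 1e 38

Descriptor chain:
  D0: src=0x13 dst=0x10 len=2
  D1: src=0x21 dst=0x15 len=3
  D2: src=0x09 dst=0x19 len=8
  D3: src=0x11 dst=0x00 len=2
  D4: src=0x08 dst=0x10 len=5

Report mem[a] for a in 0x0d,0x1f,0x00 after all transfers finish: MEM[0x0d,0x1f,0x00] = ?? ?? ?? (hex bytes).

D0: mem[0x10..0x11] <- [39 7d]
D1: mem[0x15..0x17] <- [0b 39 7c]
D2: mem[0x19..0x20] <- [99 f0 d6 c2 52 60 b1 39]
D3: mem[0x00..0x01] <- [7d 3a]
D4: mem[0x10..0x14] <- [d3 99 f0 d6 c2]
query mem[0x0d]=0x52, mem[0x1f]=0xb1, mem[0x00]=0x7d

MEM[0x0d,0x1f,0x00] = 52 b1 7d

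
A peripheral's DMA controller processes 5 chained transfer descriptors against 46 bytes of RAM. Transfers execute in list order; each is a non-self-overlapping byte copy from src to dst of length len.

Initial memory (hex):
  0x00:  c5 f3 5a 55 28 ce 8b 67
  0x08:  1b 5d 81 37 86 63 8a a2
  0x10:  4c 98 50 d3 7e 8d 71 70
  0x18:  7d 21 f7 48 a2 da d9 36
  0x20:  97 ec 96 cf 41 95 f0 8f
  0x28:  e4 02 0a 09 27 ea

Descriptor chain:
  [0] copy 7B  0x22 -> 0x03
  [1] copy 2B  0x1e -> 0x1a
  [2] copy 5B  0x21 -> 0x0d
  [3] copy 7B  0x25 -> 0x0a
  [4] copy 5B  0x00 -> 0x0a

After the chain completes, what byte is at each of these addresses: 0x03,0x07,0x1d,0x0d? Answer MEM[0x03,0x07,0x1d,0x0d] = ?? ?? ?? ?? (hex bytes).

#0 dst[0x03+7] := {0x96,0xcf,0x41,0x95,0xf0,0x8f,0xe4}
#1 dst[0x1a+2] := {0xd9,0x36}
#2 dst[0x0d+5] := {0xec,0x96,0xcf,0x41,0x95}
#3 dst[0x0a+7] := {0x95,0xf0,0x8f,0xe4,0x02,0x0a,0x09}
#4 dst[0x0a+5] := {0xc5,0xf3,0x5a,0x96,0xcf}
query mem[0x03]=0x96, mem[0x07]=0xf0, mem[0x1d]=0xda, mem[0x0d]=0x96

MEM[0x03,0x07,0x1d,0x0d] = 96 f0 da 96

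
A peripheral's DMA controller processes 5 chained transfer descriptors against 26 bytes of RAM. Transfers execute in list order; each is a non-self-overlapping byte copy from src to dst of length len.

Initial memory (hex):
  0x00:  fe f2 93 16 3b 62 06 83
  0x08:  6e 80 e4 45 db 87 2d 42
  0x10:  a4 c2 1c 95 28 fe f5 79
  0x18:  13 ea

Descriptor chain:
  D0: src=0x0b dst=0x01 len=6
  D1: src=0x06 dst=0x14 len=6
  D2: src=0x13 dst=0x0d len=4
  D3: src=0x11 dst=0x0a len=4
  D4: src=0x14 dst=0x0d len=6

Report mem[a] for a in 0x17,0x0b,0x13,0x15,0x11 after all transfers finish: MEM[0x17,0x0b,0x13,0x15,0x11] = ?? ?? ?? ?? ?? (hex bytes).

MEM[0x17,0x0b,0x13,0x15,0x11] = 80 1c 95 83 e4

[0] 0x0b->0x01 len=6 : 45 db 87 2d 42 a4
[1] 0x06->0x14 len=6 : a4 83 6e 80 e4 45
[2] 0x13->0x0d len=4 : 95 a4 83 6e
[3] 0x11->0x0a len=4 : c2 1c 95 a4
[4] 0x14->0x0d len=6 : a4 83 6e 80 e4 45
query mem[0x17]=0x80, mem[0x0b]=0x1c, mem[0x13]=0x95, mem[0x15]=0x83, mem[0x11]=0xe4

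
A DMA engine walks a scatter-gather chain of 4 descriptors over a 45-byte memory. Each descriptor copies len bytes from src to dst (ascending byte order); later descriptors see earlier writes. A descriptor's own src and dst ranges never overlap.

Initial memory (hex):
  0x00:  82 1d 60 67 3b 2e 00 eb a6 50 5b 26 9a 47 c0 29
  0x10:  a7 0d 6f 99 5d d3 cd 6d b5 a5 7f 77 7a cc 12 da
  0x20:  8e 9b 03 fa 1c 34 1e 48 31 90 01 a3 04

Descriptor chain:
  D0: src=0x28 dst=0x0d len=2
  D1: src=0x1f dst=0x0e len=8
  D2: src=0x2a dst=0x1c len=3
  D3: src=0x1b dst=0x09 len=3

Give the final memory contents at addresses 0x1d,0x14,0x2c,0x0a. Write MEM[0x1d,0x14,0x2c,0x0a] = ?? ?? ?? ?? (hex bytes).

MEM[0x1d,0x14,0x2c,0x0a] = a3 34 04 01

[0] 0x28->0x0d len=2 : 31 90
[1] 0x1f->0x0e len=8 : da 8e 9b 03 fa 1c 34 1e
[2] 0x2a->0x1c len=3 : 01 a3 04
[3] 0x1b->0x09 len=3 : 77 01 a3
query mem[0x1d]=0xa3, mem[0x14]=0x34, mem[0x2c]=0x04, mem[0x0a]=0x01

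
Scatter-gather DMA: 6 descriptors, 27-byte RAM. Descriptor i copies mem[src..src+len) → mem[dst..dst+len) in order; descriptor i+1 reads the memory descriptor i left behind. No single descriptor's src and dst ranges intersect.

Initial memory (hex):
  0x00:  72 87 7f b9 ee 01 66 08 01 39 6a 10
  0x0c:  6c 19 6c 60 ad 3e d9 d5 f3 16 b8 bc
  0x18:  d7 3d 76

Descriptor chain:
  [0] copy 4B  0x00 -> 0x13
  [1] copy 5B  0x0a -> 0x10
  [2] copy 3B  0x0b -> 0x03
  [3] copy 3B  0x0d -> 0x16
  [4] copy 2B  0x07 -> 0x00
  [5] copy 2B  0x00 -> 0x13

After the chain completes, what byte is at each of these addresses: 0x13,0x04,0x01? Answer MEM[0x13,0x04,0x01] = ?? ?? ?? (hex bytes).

D0: mem[0x13..0x16] <- [72 87 7f b9]
D1: mem[0x10..0x14] <- [6a 10 6c 19 6c]
D2: mem[0x03..0x05] <- [10 6c 19]
D3: mem[0x16..0x18] <- [19 6c 60]
D4: mem[0x00..0x01] <- [08 01]
D5: mem[0x13..0x14] <- [08 01]
query mem[0x13]=0x08, mem[0x04]=0x6c, mem[0x01]=0x01

MEM[0x13,0x04,0x01] = 08 6c 01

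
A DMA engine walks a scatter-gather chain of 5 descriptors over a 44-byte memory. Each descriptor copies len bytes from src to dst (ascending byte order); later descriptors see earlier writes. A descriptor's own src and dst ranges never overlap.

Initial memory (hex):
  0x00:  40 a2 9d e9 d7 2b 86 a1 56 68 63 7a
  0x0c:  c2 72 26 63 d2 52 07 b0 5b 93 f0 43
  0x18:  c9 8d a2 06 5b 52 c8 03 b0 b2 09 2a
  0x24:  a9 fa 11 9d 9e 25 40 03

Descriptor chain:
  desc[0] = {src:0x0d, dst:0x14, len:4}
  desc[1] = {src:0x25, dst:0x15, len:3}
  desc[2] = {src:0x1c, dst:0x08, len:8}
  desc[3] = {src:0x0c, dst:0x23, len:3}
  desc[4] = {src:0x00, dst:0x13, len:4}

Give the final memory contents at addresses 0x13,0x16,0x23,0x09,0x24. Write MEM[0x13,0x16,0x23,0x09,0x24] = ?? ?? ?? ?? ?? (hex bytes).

MEM[0x13,0x16,0x23,0x09,0x24] = 40 e9 b0 52 b2

D0: mem[0x14..0x17] <- [72 26 63 d2]
D1: mem[0x15..0x17] <- [fa 11 9d]
D2: mem[0x08..0x0f] <- [5b 52 c8 03 b0 b2 09 2a]
D3: mem[0x23..0x25] <- [b0 b2 09]
D4: mem[0x13..0x16] <- [40 a2 9d e9]
query mem[0x13]=0x40, mem[0x16]=0xe9, mem[0x23]=0xb0, mem[0x09]=0x52, mem[0x24]=0xb2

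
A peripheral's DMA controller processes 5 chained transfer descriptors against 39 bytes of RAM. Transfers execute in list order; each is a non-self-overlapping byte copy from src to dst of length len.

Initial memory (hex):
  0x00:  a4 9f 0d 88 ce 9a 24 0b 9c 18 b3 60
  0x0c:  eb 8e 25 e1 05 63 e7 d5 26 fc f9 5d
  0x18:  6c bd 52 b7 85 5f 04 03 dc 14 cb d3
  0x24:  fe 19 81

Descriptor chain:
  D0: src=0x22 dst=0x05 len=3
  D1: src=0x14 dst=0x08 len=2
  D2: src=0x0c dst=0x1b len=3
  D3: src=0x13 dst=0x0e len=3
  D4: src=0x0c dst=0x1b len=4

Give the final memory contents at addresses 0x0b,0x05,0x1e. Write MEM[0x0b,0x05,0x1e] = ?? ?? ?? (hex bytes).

MEM[0x0b,0x05,0x1e] = 60 cb 26

D0: mem[0x05..0x07] <- [cb d3 fe]
D1: mem[0x08..0x09] <- [26 fc]
D2: mem[0x1b..0x1d] <- [eb 8e 25]
D3: mem[0x0e..0x10] <- [d5 26 fc]
D4: mem[0x1b..0x1e] <- [eb 8e d5 26]
query mem[0x0b]=0x60, mem[0x05]=0xcb, mem[0x1e]=0x26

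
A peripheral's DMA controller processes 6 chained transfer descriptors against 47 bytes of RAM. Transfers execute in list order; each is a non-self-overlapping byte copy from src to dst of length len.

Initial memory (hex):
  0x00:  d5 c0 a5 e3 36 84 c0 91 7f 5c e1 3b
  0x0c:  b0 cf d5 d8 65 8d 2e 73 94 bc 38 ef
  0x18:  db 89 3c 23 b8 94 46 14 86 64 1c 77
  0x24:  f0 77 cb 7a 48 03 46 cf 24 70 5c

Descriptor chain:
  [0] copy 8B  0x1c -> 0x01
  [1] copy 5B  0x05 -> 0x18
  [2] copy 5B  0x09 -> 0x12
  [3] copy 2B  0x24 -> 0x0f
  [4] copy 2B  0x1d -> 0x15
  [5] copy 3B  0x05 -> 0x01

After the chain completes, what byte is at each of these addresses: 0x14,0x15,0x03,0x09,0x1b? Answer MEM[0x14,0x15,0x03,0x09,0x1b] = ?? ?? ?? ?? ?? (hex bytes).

MEM[0x14,0x15,0x03,0x09,0x1b] = 3b 94 1c 5c 77

D0: mem[0x01..0x08] <- [b8 94 46 14 86 64 1c 77]
D1: mem[0x18..0x1c] <- [86 64 1c 77 5c]
D2: mem[0x12..0x16] <- [5c e1 3b b0 cf]
D3: mem[0x0f..0x10] <- [f0 77]
D4: mem[0x15..0x16] <- [94 46]
D5: mem[0x01..0x03] <- [86 64 1c]
query mem[0x14]=0x3b, mem[0x15]=0x94, mem[0x03]=0x1c, mem[0x09]=0x5c, mem[0x1b]=0x77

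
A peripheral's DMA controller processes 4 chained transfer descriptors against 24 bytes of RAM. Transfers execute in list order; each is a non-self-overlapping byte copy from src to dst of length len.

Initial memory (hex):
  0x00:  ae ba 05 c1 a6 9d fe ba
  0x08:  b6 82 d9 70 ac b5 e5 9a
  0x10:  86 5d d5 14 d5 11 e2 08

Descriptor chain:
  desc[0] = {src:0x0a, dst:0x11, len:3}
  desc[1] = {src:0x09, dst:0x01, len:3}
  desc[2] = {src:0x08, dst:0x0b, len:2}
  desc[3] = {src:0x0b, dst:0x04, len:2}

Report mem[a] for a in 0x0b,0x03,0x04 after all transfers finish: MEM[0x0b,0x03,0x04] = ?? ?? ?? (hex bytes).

MEM[0x0b,0x03,0x04] = b6 70 b6

[0] 0x0a->0x11 len=3 : d9 70 ac
[1] 0x09->0x01 len=3 : 82 d9 70
[2] 0x08->0x0b len=2 : b6 82
[3] 0x0b->0x04 len=2 : b6 82
query mem[0x0b]=0xb6, mem[0x03]=0x70, mem[0x04]=0xb6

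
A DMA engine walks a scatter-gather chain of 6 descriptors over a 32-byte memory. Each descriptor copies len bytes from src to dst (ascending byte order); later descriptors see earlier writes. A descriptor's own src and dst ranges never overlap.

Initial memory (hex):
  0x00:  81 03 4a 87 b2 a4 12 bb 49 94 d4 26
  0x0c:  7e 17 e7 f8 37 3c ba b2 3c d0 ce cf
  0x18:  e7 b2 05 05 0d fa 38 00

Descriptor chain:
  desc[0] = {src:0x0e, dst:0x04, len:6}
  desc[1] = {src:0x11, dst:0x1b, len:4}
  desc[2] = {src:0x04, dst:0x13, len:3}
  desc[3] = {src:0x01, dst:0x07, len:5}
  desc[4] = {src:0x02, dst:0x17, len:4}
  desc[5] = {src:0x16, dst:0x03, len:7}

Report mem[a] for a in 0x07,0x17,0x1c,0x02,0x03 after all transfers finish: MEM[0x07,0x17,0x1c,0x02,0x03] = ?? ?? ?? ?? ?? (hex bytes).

MEM[0x07,0x17,0x1c,0x02,0x03] = f8 4a ba 4a ce

  after D0: wrote 6B at 0x04 = e7f8373cbab2
  after D1: wrote 4B at 0x1b = 3cbab23c
  after D2: wrote 3B at 0x13 = e7f837
  after D3: wrote 5B at 0x07 = 034a87e7f8
  after D4: wrote 4B at 0x17 = 4a87e7f8
  after D5: wrote 7B at 0x03 = ce4a87e7f83cba
query mem[0x07]=0xf8, mem[0x17]=0x4a, mem[0x1c]=0xba, mem[0x02]=0x4a, mem[0x03]=0xce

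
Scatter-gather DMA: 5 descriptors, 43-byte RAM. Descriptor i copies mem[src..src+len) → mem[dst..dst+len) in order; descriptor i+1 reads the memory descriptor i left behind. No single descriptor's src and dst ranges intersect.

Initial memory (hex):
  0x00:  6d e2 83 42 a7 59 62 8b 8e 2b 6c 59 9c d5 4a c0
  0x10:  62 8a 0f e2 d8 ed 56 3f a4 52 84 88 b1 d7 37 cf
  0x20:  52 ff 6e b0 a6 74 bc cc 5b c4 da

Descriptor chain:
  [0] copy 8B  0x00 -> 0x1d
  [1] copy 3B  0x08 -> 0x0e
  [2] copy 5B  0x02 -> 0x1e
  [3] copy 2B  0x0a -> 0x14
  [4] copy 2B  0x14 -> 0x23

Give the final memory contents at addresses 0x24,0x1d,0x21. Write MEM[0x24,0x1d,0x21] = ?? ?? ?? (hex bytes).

MEM[0x24,0x1d,0x21] = 59 6d 59

  after D0: wrote 8B at 0x1d = 6de28342a759628b
  after D1: wrote 3B at 0x0e = 8e2b6c
  after D2: wrote 5B at 0x1e = 8342a75962
  after D3: wrote 2B at 0x14 = 6c59
  after D4: wrote 2B at 0x23 = 6c59
query mem[0x24]=0x59, mem[0x1d]=0x6d, mem[0x21]=0x59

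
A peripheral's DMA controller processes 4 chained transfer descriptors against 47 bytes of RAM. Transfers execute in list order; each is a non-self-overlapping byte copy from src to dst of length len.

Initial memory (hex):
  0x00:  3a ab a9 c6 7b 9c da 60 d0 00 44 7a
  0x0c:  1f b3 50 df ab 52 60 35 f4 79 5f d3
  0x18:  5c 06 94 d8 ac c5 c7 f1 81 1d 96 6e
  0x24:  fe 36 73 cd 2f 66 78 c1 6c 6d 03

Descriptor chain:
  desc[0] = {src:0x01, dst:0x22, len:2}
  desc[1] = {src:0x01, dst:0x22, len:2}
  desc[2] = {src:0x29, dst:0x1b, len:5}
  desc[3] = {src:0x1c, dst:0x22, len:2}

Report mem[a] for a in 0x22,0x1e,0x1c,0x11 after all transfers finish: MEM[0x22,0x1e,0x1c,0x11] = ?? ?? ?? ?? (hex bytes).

  after D0: wrote 2B at 0x22 = aba9
  after D1: wrote 2B at 0x22 = aba9
  after D2: wrote 5B at 0x1b = 6678c16c6d
  after D3: wrote 2B at 0x22 = 78c1
query mem[0x22]=0x78, mem[0x1e]=0x6c, mem[0x1c]=0x78, mem[0x11]=0x52

MEM[0x22,0x1e,0x1c,0x11] = 78 6c 78 52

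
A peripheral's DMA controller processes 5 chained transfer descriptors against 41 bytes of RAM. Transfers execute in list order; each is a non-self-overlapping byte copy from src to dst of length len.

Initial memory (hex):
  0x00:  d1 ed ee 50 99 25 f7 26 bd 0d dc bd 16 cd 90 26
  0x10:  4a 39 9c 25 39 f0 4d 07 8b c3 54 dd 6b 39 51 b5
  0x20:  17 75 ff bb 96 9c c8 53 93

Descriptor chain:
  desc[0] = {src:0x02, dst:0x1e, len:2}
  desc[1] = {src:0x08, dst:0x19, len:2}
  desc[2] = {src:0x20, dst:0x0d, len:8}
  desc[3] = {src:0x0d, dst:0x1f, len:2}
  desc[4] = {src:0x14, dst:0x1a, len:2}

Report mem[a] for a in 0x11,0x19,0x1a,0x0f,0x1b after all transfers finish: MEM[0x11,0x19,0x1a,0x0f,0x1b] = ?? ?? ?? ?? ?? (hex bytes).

MEM[0x11,0x19,0x1a,0x0f,0x1b] = 96 bd 53 ff f0

D0: mem[0x1e..0x1f] <- [ee 50]
D1: mem[0x19..0x1a] <- [bd 0d]
D2: mem[0x0d..0x14] <- [17 75 ff bb 96 9c c8 53]
D3: mem[0x1f..0x20] <- [17 75]
D4: mem[0x1a..0x1b] <- [53 f0]
query mem[0x11]=0x96, mem[0x19]=0xbd, mem[0x1a]=0x53, mem[0x0f]=0xff, mem[0x1b]=0xf0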